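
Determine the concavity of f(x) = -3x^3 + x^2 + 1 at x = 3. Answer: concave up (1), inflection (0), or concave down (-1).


Concavity is determined by the sign of f''(x).
f(x) = -3x^3 + x^2 + 1
f'(x) = -9x^2 + 2x
f''(x) = -18x + 2
f''(3) = -18 * 3 + 2
= -54 + 2
= -52
Since f''(3) < 0, the function is concave down (-1)

-1


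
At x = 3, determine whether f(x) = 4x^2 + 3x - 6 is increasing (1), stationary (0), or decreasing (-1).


Compute f'(x) to determine behavior:
f'(x) = 8x + 3
f'(3) = 8 * 3 + 3
= 24 + 3
= 27
Since f'(3) > 0, the function is increasing (1)

1


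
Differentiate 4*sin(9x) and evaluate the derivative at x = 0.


Apply the chain rule to differentiate 4*sin(9x):
d/dx [4*sin(9x)]
= 4 * cos(9x) * d/dx(9x)
= 4 * 9 * cos(9x)
= 36 * cos(9x)
Evaluate at x = 0:
= 36 * cos(0)
= 36 * 1
= 36

36


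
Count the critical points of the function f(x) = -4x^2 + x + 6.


Find where f'(x) = 0:
f'(x) = -8x + 1
Set f'(x) = 0:
-8x + 1 = 0
x = -1 / (-8) = 1/8
This is a linear equation in x, so there is exactly one solution.
Number of critical points: 1

1


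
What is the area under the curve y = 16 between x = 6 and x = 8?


The area under a constant function y = 16 is a rectangle.
Width = 8 - 6 = 2
Height = 16
Area = width * height
= 2 * 16
= 32

32


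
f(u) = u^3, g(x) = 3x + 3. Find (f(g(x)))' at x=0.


Using the chain rule: (f(g(x)))' = f'(g(x)) * g'(x)
First, find g(0):
g(0) = 3 * 0 + 3 = 3
Next, f'(u) = 3u^2
And g'(x) = 3
So f'(g(0)) * g'(0)
= 3 * 3^2 * 3
= 3 * 9 * 3
= 81

81


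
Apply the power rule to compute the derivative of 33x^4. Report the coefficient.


We apply the power rule: d/dx [ax^n] = a*n * x^(n-1)
d/dx [33x^4]
= 33 * 4 * x^(4-1)
= 132x^3
The coefficient is 132

132


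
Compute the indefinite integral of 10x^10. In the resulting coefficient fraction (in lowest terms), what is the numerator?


Apply the power rule for integration:
integral of ax^n dx = a/(n+1) * x^(n+1) + C
integral of 10x^10 dx
= 10/11 * x^11 + C
The coefficient in lowest terms is 10/11, and its numerator is 10

10


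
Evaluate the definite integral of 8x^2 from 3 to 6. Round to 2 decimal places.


Find the antiderivative of 8x^2:
F(x) = 8/3 * x^3
Apply the Fundamental Theorem of Calculus:
F(6) - F(3)
= 8/3 * 6^3 - 8/3 * 3^3
= 8/3 * (216 - 27)
= 8/3 * 189
= 504 = 504.00

504.00


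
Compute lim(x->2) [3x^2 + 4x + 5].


Since polynomials are continuous, we use direct substitution.
lim(x->2) of 3x^2 + 4x + 5
= 3 * 2^2 + 4 * 2 + 5
= 12 + 8 + 5
= 25

25


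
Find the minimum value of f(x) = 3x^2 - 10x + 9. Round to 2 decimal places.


For a quadratic f(x) = ax^2 + bx + c with a > 0, the minimum is at the vertex.
Vertex x-coordinate: x = -b/(2a)
x = -(-10) / (2 * 3)
x = 10/6 = 5/3
Substitute back to find the minimum value:
f(5/3) = 3 * (5/3)^2 - 10 * (5/3) + 9
= 25/3 - 50/3 + 9
= 2/3 ≈ 0.67

0.67


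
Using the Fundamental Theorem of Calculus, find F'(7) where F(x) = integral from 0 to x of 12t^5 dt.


By the Fundamental Theorem of Calculus (Part 1):
If F(x) = integral from 0 to x of f(t) dt, then F'(x) = f(x)
Here f(t) = 12t^5
So F'(x) = 12x^5
Evaluate at x = 7:
F'(7) = 12 * 7^5
= 12 * 16807
= 201684

201684


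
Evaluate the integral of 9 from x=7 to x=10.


The integral of a constant k over [a, b] equals k * (b - a).
integral from 7 to 10 of 9 dx
= 9 * (10 - 7)
= 9 * 3
= 27

27


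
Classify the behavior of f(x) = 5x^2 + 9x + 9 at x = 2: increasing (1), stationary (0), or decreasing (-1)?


Compute f'(x) to determine behavior:
f'(x) = 10x + 9
f'(2) = 10 * 2 + 9
= 20 + 9
= 29
Since f'(2) > 0, the function is increasing (1)

1


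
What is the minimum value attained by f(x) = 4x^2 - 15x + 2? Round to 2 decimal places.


For a quadratic f(x) = ax^2 + bx + c with a > 0, the minimum is at the vertex.
Vertex x-coordinate: x = -b/(2a)
x = -(-15) / (2 * 4)
x = 15/8
Substitute back to find the minimum value:
f(15/8) = 4 * (15/8)^2 - 15 * (15/8) + 2
= 225/16 - 225/8 + 2
= -193/16 ≈ -12.06

-12.06


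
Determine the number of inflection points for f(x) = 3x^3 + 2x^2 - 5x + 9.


Inflection points occur where f''(x) = 0 and concavity changes.
f(x) = 3x^3 + 2x^2 - 5x + 9
f'(x) = 9x^2 + 4x - 5
f''(x) = 18x + 4
Set f''(x) = 0:
18x + 4 = 0
x = -4 / 18 = -2/9
Since f''(x) is linear (degree 1), it changes sign at this point.
Therefore there is exactly 1 inflection point.

1


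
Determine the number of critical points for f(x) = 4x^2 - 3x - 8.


Find where f'(x) = 0:
f'(x) = 8x - 3
Set f'(x) = 0:
8x - 3 = 0
x = 3 / 8 = 3/8
This is a linear equation in x, so there is exactly one solution.
Number of critical points: 1

1


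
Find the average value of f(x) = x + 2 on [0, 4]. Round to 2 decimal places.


Average value = 1/(b-a) * integral from a to b of f(x) dx
First compute the integral of x + 2:
F(x) = (1/2)x^2 + 2x
F(4) = 1/2 * 16 + 2 * 4 = 16
F(0) = 1/2 * 0 + 2 * 0 = 0
Integral = 16 - 0 = 16
Average = 16 / (4 - 0) = 16 / 4
= 4 = 4.00

4.00


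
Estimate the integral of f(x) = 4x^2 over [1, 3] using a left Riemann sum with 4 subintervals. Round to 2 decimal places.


Left Riemann sum uses left endpoints of each subinterval.
Interval: [1, 3], n = 4
dx = (3 - 1) / 4 = 1/2
Left endpoints: [1, 3/2, 2, 5/2]
f values: [4, 9, 16, 25]
Sum = dx * (sum of f values)
= 1/2 * 54
= 27 = 27.00

27.00


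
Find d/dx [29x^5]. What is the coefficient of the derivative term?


We apply the power rule: d/dx [ax^n] = a*n * x^(n-1)
d/dx [29x^5]
= 29 * 5 * x^(5-1)
= 145x^4
The coefficient is 145

145


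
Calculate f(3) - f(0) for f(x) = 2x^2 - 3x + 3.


Net change = f(b) - f(a)
f(x) = 2x^2 - 3x + 3
Compute f(3):
f(3) = 2 * 3^2 - 3 * 3 + 3
= 18 - 9 + 3
= 12
Compute f(0):
f(0) = 2 * 0^2 - 3 * 0 + 3
= 0 + 0 + 3
= 3
Net change = 12 - 3 = 9

9


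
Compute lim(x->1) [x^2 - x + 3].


Since polynomials are continuous, we use direct substitution.
lim(x->1) of x^2 - x + 3
= 1 * 1^2 - 1 * 1 + 3
= 1 - 1 + 3
= 3

3


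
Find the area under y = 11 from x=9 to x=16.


The area under a constant function y = 11 is a rectangle.
Width = 16 - 9 = 7
Height = 11
Area = width * height
= 7 * 11
= 77

77


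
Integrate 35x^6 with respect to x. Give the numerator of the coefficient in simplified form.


Apply the power rule for integration:
integral of ax^n dx = a/(n+1) * x^(n+1) + C
integral of 35x^6 dx
= 35/7 * x^7 + C
= 5 * x^7 + C
The coefficient in lowest terms is 5 = 5/1, so its numerator is 5

5


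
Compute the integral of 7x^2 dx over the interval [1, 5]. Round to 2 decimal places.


Find the antiderivative of 7x^2:
F(x) = 7/3 * x^3
Apply the Fundamental Theorem of Calculus:
F(5) - F(1)
= 7/3 * 5^3 - 7/3 * 1^3
= 7/3 * (125 - 1)
= 7/3 * 124
= 868/3 ≈ 289.33

289.33


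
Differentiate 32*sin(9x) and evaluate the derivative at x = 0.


Apply the chain rule to differentiate 32*sin(9x):
d/dx [32*sin(9x)]
= 32 * cos(9x) * d/dx(9x)
= 32 * 9 * cos(9x)
= 288 * cos(9x)
Evaluate at x = 0:
= 288 * cos(0)
= 288 * 1
= 288

288


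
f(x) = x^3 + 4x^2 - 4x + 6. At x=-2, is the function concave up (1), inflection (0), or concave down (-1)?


Concavity is determined by the sign of f''(x).
f(x) = x^3 + 4x^2 - 4x + 6
f'(x) = 3x^2 + 8x - 4
f''(x) = 6x + 8
f''(-2) = 6 * (-2) + 8
= -12 + 8
= -4
Since f''(-2) < 0, the function is concave down (-1)

-1


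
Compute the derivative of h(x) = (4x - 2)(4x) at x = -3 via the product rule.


Let u(x) = 4x - 2 and v(x) = 4x
u'(x) = 4
v'(x) = 4
Product rule: h'(x) = u'(x)*v(x) + u(x)*v'(x)
= 4 * (4x) + (4x - 2) * 4
At x = -3:
u(-3) = 4 * (-3) - 2 = -14
v(-3) = 4 * (-3) + 0 = -12
h'(-3) = 4 * (-12) + (-14) * 4
= -48 - 56
= -104

-104


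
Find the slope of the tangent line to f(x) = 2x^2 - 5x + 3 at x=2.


The slope of the tangent line equals f'(x) at the point.
f(x) = 2x^2 - 5x + 3
f'(x) = 4x - 5
At x = 2:
f'(2) = 4 * 2 - 5
= 8 - 5
= 3

3


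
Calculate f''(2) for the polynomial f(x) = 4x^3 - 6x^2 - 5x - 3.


First derivative:
f'(x) = 12x^2 - 12x - 5
Second derivative:
f''(x) = 24x - 12
Substitute x = 2:
f''(2) = 24 * 2 - 12
= 48 - 12
= 36

36


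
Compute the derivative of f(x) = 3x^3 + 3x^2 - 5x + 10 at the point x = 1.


Differentiate f(x) = 3x^3 + 3x^2 - 5x + 10 term by term:
f'(x) = 9x^2 + 6x - 5
Substitute x = 1:
f'(1) = 9 * 1^2 + 6 * 1 - 5
= 9 + 6 - 5
= 10

10


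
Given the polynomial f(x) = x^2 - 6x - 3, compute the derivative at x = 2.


Differentiate term by term using power and sum rules:
f(x) = x^2 - 6x - 3
f'(x) = 2x - 6
Substitute x = 2:
f'(2) = 2 * 2 - 6
= 4 - 6
= -2

-2


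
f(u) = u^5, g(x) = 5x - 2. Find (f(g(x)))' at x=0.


Using the chain rule: (f(g(x)))' = f'(g(x)) * g'(x)
First, find g(0):
g(0) = 5 * 0 - 2 = -2
Next, f'(u) = 5u^4
And g'(x) = 5
So f'(g(0)) * g'(0)
= 5 * (-2)^4 * 5
= 5 * 16 * 5
= 400

400


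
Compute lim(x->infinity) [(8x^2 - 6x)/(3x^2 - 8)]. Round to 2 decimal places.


For limits at infinity with equal-degree polynomials,
we compare leading coefficients.
Numerator leading term: 8x^2
Denominator leading term: 3x^2
Divide both by x^2:
lim = (8 - 6/x) / (3 - 8/x^2)
As x -> infinity, the 1/x and 1/x^2 terms vanish:
= 8/3 ≈ 2.67

2.67


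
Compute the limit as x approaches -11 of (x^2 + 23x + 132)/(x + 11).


Direct substitution gives 0/0, so we factor the numerator.
Factor: (x^2 + 23x + 132) = (x + 11)(x + 12)
Cancel the common factor (x + 11):
(x^2 + 23x + 132)/(x + 11) = (x + 12)
Now substitute x = -11:
= (-11) - (-12) = 1

1


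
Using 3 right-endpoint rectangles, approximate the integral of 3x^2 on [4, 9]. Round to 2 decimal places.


Right Riemann sum uses right endpoints of each subinterval.
Interval: [4, 9], n = 3
dx = (9 - 4) / 3 = 5/3
Right endpoints: [17/3, 22/3, 9]
f values: [289/3, 484/3, 243]
Sum = dx * (sum of f values)
= 5/3 * 1502/3
= 7510/9 ≈ 834.44

834.44


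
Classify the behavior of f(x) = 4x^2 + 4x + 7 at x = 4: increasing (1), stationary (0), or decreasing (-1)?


Compute f'(x) to determine behavior:
f'(x) = 8x + 4
f'(4) = 8 * 4 + 4
= 32 + 4
= 36
Since f'(4) > 0, the function is increasing (1)

1


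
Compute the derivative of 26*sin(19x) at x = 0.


Apply the chain rule to differentiate 26*sin(19x):
d/dx [26*sin(19x)]
= 26 * cos(19x) * d/dx(19x)
= 26 * 19 * cos(19x)
= 494 * cos(19x)
Evaluate at x = 0:
= 494 * cos(0)
= 494 * 1
= 494

494


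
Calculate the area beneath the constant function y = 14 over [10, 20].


The area under a constant function y = 14 is a rectangle.
Width = 20 - 10 = 10
Height = 14
Area = width * height
= 10 * 14
= 140

140


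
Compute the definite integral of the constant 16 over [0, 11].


The integral of a constant k over [a, b] equals k * (b - a).
integral from 0 to 11 of 16 dx
= 16 * (11 - 0)
= 16 * 11
= 176

176


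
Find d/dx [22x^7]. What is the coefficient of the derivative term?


We apply the power rule: d/dx [ax^n] = a*n * x^(n-1)
d/dx [22x^7]
= 22 * 7 * x^(7-1)
= 154x^6
The coefficient is 154

154


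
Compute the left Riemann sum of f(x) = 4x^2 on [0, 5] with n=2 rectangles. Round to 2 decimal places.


Left Riemann sum uses left endpoints of each subinterval.
Interval: [0, 5], n = 2
dx = (5 - 0) / 2 = 5/2
Left endpoints: [0, 5/2]
f values: [0, 25]
Sum = dx * (sum of f values)
= 5/2 * 25
= 125/2 = 62.50

62.50


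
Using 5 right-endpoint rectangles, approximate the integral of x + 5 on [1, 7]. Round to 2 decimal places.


Right Riemann sum uses right endpoints of each subinterval.
Interval: [1, 7], n = 5
dx = (7 - 1) / 5 = 6/5
Right endpoints: [11/5, 17/5, 23/5, 29/5, 7]
f values: [36/5, 42/5, 48/5, 54/5, 12]
Sum = dx * (sum of f values)
= 6/5 * 48
= 288/5 = 57.60

57.60


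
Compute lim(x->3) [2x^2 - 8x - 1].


Since polynomials are continuous, we use direct substitution.
lim(x->3) of 2x^2 - 8x - 1
= 2 * 3^2 - 8 * 3 - 1
= 18 - 24 - 1
= -7

-7


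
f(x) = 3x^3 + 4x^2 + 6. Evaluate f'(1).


Differentiate f(x) = 3x^3 + 4x^2 + 6 term by term:
f'(x) = 9x^2 + 8x
Substitute x = 1:
f'(1) = 9 * 1^2 + 8 * 1 + 0
= 9 + 8 + 0
= 17

17


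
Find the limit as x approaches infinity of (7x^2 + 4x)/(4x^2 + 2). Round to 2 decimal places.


For limits at infinity with equal-degree polynomials,
we compare leading coefficients.
Numerator leading term: 7x^2
Denominator leading term: 4x^2
Divide both by x^2:
lim = (7 + 4/x) / (4 + 2/x^2)
As x -> infinity, the 1/x and 1/x^2 terms vanish:
= 7/4 = 1.75

1.75


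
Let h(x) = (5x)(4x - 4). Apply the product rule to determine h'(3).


Let u(x) = 5x and v(x) = 4x - 4
u'(x) = 5
v'(x) = 4
Product rule: h'(x) = u'(x)*v(x) + u(x)*v'(x)
= 5 * (4x - 4) + (5x) * 4
At x = 3:
u(3) = 5 * 3 + 0 = 15
v(3) = 4 * 3 - 4 = 8
h'(3) = 5 * 8 + 15 * 4
= 40 + 60
= 100

100


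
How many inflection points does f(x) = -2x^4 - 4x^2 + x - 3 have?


Inflection points occur where f''(x) = 0 and concavity changes.
f(x) = -2x^4 - 4x^2 + x - 3
f'(x) = -8x^3 - 8x + 1
f''(x) = -24x^2 - 8
This is a quadratic in x. Use the discriminant to count real roots.
Discriminant = (0)^2 - 4 * (-24) * (-8)
= 0 - 768
= -768
Since discriminant < 0, f''(x) = 0 has no real solutions.
Number of inflection points: 0

0


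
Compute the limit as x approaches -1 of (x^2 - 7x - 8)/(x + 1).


Direct substitution gives 0/0, so we factor the numerator.
Factor: (x^2 - 7x - 8) = (x + 1)(x - 8)
Cancel the common factor (x + 1):
(x^2 - 7x - 8)/(x + 1) = (x - 8)
Now substitute x = -1:
= (-1) - (8) = -9

-9


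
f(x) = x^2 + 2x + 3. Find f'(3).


Differentiate term by term using power and sum rules:
f(x) = x^2 + 2x + 3
f'(x) = 2x + 2
Substitute x = 3:
f'(3) = 2 * 3 + 2
= 6 + 2
= 8

8


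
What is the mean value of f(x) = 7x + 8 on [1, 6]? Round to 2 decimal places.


Average value = 1/(b-a) * integral from a to b of f(x) dx
First compute the integral of 7x + 8:
F(x) = (7/2)x^2 + 8x
F(6) = 7/2 * 36 + 8 * 6 = 174
F(1) = 7/2 * 1 + 8 * 1 = 23/2
Integral = 174 - 23/2 = 325/2
Average = (325/2) / (6 - 1) = (325/2) / 5
= 65/2 = 32.50

32.50


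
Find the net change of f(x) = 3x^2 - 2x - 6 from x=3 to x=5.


Net change = f(b) - f(a)
f(x) = 3x^2 - 2x - 6
Compute f(5):
f(5) = 3 * 5^2 - 2 * 5 - 6
= 75 - 10 - 6
= 59
Compute f(3):
f(3) = 3 * 3^2 - 2 * 3 - 6
= 27 - 6 - 6
= 15
Net change = 59 - 15 = 44

44


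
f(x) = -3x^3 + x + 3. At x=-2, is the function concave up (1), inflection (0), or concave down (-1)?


Concavity is determined by the sign of f''(x).
f(x) = -3x^3 + x + 3
f'(x) = -9x^2 + 1
f''(x) = -18x
f''(-2) = -18 * (-2) + 0
= 36 + 0
= 36
Since f''(-2) > 0, the function is concave up (1)

1


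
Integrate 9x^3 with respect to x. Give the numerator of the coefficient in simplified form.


Apply the power rule for integration:
integral of ax^n dx = a/(n+1) * x^(n+1) + C
integral of 9x^3 dx
= 9/4 * x^4 + C
The coefficient in lowest terms is 9/4, and its numerator is 9

9


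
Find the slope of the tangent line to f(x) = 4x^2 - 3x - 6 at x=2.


The slope of the tangent line equals f'(x) at the point.
f(x) = 4x^2 - 3x - 6
f'(x) = 8x - 3
At x = 2:
f'(2) = 8 * 2 - 3
= 16 - 3
= 13

13


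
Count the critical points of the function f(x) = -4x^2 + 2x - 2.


Find where f'(x) = 0:
f'(x) = -8x + 2
Set f'(x) = 0:
-8x + 2 = 0
x = -2 / (-8) = 1/4
This is a linear equation in x, so there is exactly one solution.
Number of critical points: 1

1


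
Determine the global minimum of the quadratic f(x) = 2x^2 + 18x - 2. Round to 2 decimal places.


For a quadratic f(x) = ax^2 + bx + c with a > 0, the minimum is at the vertex.
Vertex x-coordinate: x = -b/(2a)
x = -(18) / (2 * 2)
x = -18/4 = -9/2
Substitute back to find the minimum value:
f(-9/2) = 2 * (-9/2)^2 + 18 * (-9/2) - 2
= 81/2 - 81 - 2
= -85/2 = -42.50

-42.50


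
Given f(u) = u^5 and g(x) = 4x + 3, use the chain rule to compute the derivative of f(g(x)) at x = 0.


Using the chain rule: (f(g(x)))' = f'(g(x)) * g'(x)
First, find g(0):
g(0) = 4 * 0 + 3 = 3
Next, f'(u) = 5u^4
And g'(x) = 4
So f'(g(0)) * g'(0)
= 5 * 3^4 * 4
= 5 * 81 * 4
= 1620

1620


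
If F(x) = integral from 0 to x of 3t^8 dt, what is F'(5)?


By the Fundamental Theorem of Calculus (Part 1):
If F(x) = integral from 0 to x of f(t) dt, then F'(x) = f(x)
Here f(t) = 3t^8
So F'(x) = 3x^8
Evaluate at x = 5:
F'(5) = 3 * 5^8
= 3 * 390625
= 1171875

1171875


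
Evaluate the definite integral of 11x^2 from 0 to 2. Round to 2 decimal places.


Find the antiderivative of 11x^2:
F(x) = 11/3 * x^3
Apply the Fundamental Theorem of Calculus:
F(2) - F(0)
= 11/3 * 2^3 - 11/3 * 0^3
= 11/3 * (8 - 0)
= 11/3 * 8
= 88/3 ≈ 29.33

29.33


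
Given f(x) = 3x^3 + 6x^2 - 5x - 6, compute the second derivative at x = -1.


First derivative:
f'(x) = 9x^2 + 12x - 5
Second derivative:
f''(x) = 18x + 12
Substitute x = -1:
f''(-1) = 18 * (-1) + 12
= -18 + 12
= -6

-6


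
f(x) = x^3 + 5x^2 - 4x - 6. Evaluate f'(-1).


Differentiate f(x) = x^3 + 5x^2 - 4x - 6 term by term:
f'(x) = 3x^2 + 10x - 4
Substitute x = -1:
f'(-1) = 3 * (-1)^2 + 10 * (-1) - 4
= 3 - 10 - 4
= -11

-11


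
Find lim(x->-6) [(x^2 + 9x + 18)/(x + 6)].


Direct substitution gives 0/0, so we factor the numerator.
Factor: (x^2 + 9x + 18) = (x + 6)(x + 3)
Cancel the common factor (x + 6):
(x^2 + 9x + 18)/(x + 6) = (x + 3)
Now substitute x = -6:
= (-6) - (-3) = -3

-3


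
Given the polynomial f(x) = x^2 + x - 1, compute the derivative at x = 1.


Differentiate term by term using power and sum rules:
f(x) = x^2 + x - 1
f'(x) = 2x + 1
Substitute x = 1:
f'(1) = 2 * 1 + 1
= 2 + 1
= 3

3


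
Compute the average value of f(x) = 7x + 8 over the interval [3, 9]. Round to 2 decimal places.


Average value = 1/(b-a) * integral from a to b of f(x) dx
First compute the integral of 7x + 8:
F(x) = (7/2)x^2 + 8x
F(9) = 7/2 * 81 + 8 * 9 = 711/2
F(3) = 7/2 * 9 + 8 * 3 = 111/2
Integral = 711/2 - 111/2 = 300
Average = 300 / (9 - 3) = 300 / 6
= 50 = 50.00

50.00


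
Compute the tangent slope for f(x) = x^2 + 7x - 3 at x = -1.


The slope of the tangent line equals f'(x) at the point.
f(x) = x^2 + 7x - 3
f'(x) = 2x + 7
At x = -1:
f'(-1) = 2 * (-1) + 7
= -2 + 7
= 5

5


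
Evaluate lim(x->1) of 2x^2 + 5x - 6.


Since polynomials are continuous, we use direct substitution.
lim(x->1) of 2x^2 + 5x - 6
= 2 * 1^2 + 5 * 1 - 6
= 2 + 5 - 6
= 1

1


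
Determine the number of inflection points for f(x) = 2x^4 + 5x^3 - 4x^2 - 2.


Inflection points occur where f''(x) = 0 and concavity changes.
f(x) = 2x^4 + 5x^3 - 4x^2 - 2
f'(x) = 8x^3 + 15x^2 - 8x
f''(x) = 24x^2 + 30x - 8
This is a quadratic in x. Use the discriminant to count real roots.
Discriminant = (30)^2 - 4 * 24 * (-8)
= 900 - (-768)
= 1668
Since discriminant > 0, f''(x) = 0 has 2 distinct real solutions.
A quadratic with two distinct real roots changes sign at each root, so concavity changes at both.
Number of inflection points: 2

2


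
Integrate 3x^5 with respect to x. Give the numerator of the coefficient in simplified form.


Apply the power rule for integration:
integral of ax^n dx = a/(n+1) * x^(n+1) + C
integral of 3x^5 dx
= 3/6 * x^6 + C
= 1/2 * x^6 + C
The coefficient in lowest terms is 1/2, and its numerator is 1

1


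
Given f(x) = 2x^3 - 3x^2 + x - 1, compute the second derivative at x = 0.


First derivative:
f'(x) = 6x^2 - 6x + 1
Second derivative:
f''(x) = 12x - 6
Substitute x = 0:
f''(0) = 12 * 0 - 6
= 0 - 6
= -6

-6


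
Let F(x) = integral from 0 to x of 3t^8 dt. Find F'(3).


By the Fundamental Theorem of Calculus (Part 1):
If F(x) = integral from 0 to x of f(t) dt, then F'(x) = f(x)
Here f(t) = 3t^8
So F'(x) = 3x^8
Evaluate at x = 3:
F'(3) = 3 * 3^8
= 3 * 6561
= 19683

19683


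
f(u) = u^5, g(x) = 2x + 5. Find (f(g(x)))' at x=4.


Using the chain rule: (f(g(x)))' = f'(g(x)) * g'(x)
First, find g(4):
g(4) = 2 * 4 + 5 = 13
Next, f'(u) = 5u^4
And g'(x) = 2
So f'(g(4)) * g'(4)
= 5 * 13^4 * 2
= 5 * 28561 * 2
= 285610

285610


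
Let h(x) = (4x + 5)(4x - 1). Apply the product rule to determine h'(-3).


Let u(x) = 4x + 5 and v(x) = 4x - 1
u'(x) = 4
v'(x) = 4
Product rule: h'(x) = u'(x)*v(x) + u(x)*v'(x)
= 4 * (4x - 1) + (4x + 5) * 4
At x = -3:
u(-3) = 4 * (-3) + 5 = -7
v(-3) = 4 * (-3) - 1 = -13
h'(-3) = 4 * (-13) + (-7) * 4
= -52 - 28
= -80

-80


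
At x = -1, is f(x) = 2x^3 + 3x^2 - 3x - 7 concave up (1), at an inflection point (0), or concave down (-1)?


Concavity is determined by the sign of f''(x).
f(x) = 2x^3 + 3x^2 - 3x - 7
f'(x) = 6x^2 + 6x - 3
f''(x) = 12x + 6
f''(-1) = 12 * (-1) + 6
= -12 + 6
= -6
Since f''(-1) < 0, the function is concave down (-1)

-1


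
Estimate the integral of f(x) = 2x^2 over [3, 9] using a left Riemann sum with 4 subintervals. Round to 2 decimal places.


Left Riemann sum uses left endpoints of each subinterval.
Interval: [3, 9], n = 4
dx = (9 - 3) / 4 = 3/2
Left endpoints: [3, 9/2, 6, 15/2]
f values: [18, 81/2, 72, 225/2]
Sum = dx * (sum of f values)
= 3/2 * 243
= 729/2 = 364.50

364.50


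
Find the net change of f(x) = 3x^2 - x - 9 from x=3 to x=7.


Net change = f(b) - f(a)
f(x) = 3x^2 - x - 9
Compute f(7):
f(7) = 3 * 7^2 - 1 * 7 - 9
= 147 - 7 - 9
= 131
Compute f(3):
f(3) = 3 * 3^2 - 1 * 3 - 9
= 27 - 3 - 9
= 15
Net change = 131 - 15 = 116

116


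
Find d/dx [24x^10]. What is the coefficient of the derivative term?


We apply the power rule: d/dx [ax^n] = a*n * x^(n-1)
d/dx [24x^10]
= 24 * 10 * x^(10-1)
= 240x^9
The coefficient is 240

240


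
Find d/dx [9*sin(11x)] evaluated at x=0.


Apply the chain rule to differentiate 9*sin(11x):
d/dx [9*sin(11x)]
= 9 * cos(11x) * d/dx(11x)
= 9 * 11 * cos(11x)
= 99 * cos(11x)
Evaluate at x = 0:
= 99 * cos(0)
= 99 * 1
= 99

99


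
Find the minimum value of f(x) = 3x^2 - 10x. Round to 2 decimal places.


For a quadratic f(x) = ax^2 + bx + c with a > 0, the minimum is at the vertex.
Vertex x-coordinate: x = -b/(2a)
x = -(-10) / (2 * 3)
x = 10/6 = 5/3
Substitute back to find the minimum value:
f(5/3) = 3 * (5/3)^2 - 10 * (5/3) + 0
= 25/3 - 50/3 + 0
= -25/3 ≈ -8.33

-8.33


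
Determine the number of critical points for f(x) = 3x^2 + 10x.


Find where f'(x) = 0:
f'(x) = 6x + 10
Set f'(x) = 0:
6x + 10 = 0
x = -10 / 6 = -5/3
This is a linear equation in x, so there is exactly one solution.
Number of critical points: 1

1


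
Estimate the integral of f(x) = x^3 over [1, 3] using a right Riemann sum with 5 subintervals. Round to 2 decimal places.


Right Riemann sum uses right endpoints of each subinterval.
Interval: [1, 3], n = 5
dx = (3 - 1) / 5 = 2/5
Right endpoints: [7/5, 9/5, 11/5, 13/5, 3]
f values: [343/125, 729/125, 1331/125, 2197/125, 27]
Sum = dx * (sum of f values)
= 2/5 * 319/5
= 638/25 = 25.52

25.52


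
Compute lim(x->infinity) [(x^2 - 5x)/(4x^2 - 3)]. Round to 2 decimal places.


For limits at infinity with equal-degree polynomials,
we compare leading coefficients.
Numerator leading term: x^2
Denominator leading term: 4x^2
Divide both by x^2:
lim = (1 - 5/x) / (4 - 3/x^2)
As x -> infinity, the 1/x and 1/x^2 terms vanish:
= 1/4 = 0.25

0.25


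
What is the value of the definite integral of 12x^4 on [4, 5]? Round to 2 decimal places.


Find the antiderivative of 12x^4:
F(x) = 12/5 * x^5
Apply the Fundamental Theorem of Calculus:
F(5) - F(4)
= 12/5 * 5^5 - 12/5 * 4^5
= 12/5 * (3125 - 1024)
= 12/5 * 2101
= 25212/5 = 5042.40

5042.40


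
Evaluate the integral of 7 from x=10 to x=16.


The integral of a constant k over [a, b] equals k * (b - a).
integral from 10 to 16 of 7 dx
= 7 * (16 - 10)
= 7 * 6
= 42

42


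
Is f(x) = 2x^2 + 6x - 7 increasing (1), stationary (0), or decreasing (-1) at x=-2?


Compute f'(x) to determine behavior:
f'(x) = 4x + 6
f'(-2) = 4 * (-2) + 6
= -8 + 6
= -2
Since f'(-2) < 0, the function is decreasing (-1)

-1


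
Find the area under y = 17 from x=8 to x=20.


The area under a constant function y = 17 is a rectangle.
Width = 20 - 8 = 12
Height = 17
Area = width * height
= 12 * 17
= 204

204


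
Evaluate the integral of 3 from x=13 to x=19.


The integral of a constant k over [a, b] equals k * (b - a).
integral from 13 to 19 of 3 dx
= 3 * (19 - 13)
= 3 * 6
= 18

18


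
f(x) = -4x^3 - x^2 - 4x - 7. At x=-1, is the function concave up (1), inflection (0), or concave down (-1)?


Concavity is determined by the sign of f''(x).
f(x) = -4x^3 - x^2 - 4x - 7
f'(x) = -12x^2 - 2x - 4
f''(x) = -24x - 2
f''(-1) = -24 * (-1) - 2
= 24 - 2
= 22
Since f''(-1) > 0, the function is concave up (1)

1


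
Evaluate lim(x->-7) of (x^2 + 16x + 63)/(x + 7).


Direct substitution gives 0/0, so we factor the numerator.
Factor: (x^2 + 16x + 63) = (x + 7)(x + 9)
Cancel the common factor (x + 7):
(x^2 + 16x + 63)/(x + 7) = (x + 9)
Now substitute x = -7:
= (-7) - (-9) = 2

2


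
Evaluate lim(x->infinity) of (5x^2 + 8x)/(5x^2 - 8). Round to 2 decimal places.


For limits at infinity with equal-degree polynomials,
we compare leading coefficients.
Numerator leading term: 5x^2
Denominator leading term: 5x^2
Divide both by x^2:
lim = (5 + 8/x) / (5 - 8/x^2)
As x -> infinity, the 1/x and 1/x^2 terms vanish:
= 5/5 = 1 = 1.00

1.00


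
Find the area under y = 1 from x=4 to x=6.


The area under a constant function y = 1 is a rectangle.
Width = 6 - 4 = 2
Height = 1
Area = width * height
= 2 * 1
= 2

2


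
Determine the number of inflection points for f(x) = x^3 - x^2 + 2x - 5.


Inflection points occur where f''(x) = 0 and concavity changes.
f(x) = x^3 - x^2 + 2x - 5
f'(x) = 3x^2 - 2x + 2
f''(x) = 6x - 2
Set f''(x) = 0:
6x - 2 = 0
x = 2 / 6 = 1/3
Since f''(x) is linear (degree 1), it changes sign at this point.
Therefore there is exactly 1 inflection point.

1


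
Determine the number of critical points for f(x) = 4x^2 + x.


Find where f'(x) = 0:
f'(x) = 8x + 1
Set f'(x) = 0:
8x + 1 = 0
x = -1 / 8 = -1/8
This is a linear equation in x, so there is exactly one solution.
Number of critical points: 1

1


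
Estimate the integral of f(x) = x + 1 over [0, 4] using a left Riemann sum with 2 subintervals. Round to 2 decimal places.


Left Riemann sum uses left endpoints of each subinterval.
Interval: [0, 4], n = 2
dx = (4 - 0) / 2 = 2
Left endpoints: [0, 2]
f values: [1, 3]
Sum = dx * (sum of f values)
= 2 * 4
= 8 = 8.00

8.00


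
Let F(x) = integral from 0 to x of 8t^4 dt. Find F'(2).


By the Fundamental Theorem of Calculus (Part 1):
If F(x) = integral from 0 to x of f(t) dt, then F'(x) = f(x)
Here f(t) = 8t^4
So F'(x) = 8x^4
Evaluate at x = 2:
F'(2) = 8 * 2^4
= 8 * 16
= 128

128


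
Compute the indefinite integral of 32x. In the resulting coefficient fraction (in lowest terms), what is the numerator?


Apply the power rule for integration:
integral of ax^n dx = a/(n+1) * x^(n+1) + C
integral of 32x dx
= 32/2 * x^2 + C
= 16 * x^2 + C
The coefficient in lowest terms is 16 = 16/1, so its numerator is 16

16


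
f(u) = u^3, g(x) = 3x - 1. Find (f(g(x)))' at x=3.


Using the chain rule: (f(g(x)))' = f'(g(x)) * g'(x)
First, find g(3):
g(3) = 3 * 3 - 1 = 8
Next, f'(u) = 3u^2
And g'(x) = 3
So f'(g(3)) * g'(3)
= 3 * 8^2 * 3
= 3 * 64 * 3
= 576

576


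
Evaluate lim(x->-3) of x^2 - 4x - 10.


Since polynomials are continuous, we use direct substitution.
lim(x->-3) of x^2 - 4x - 10
= 1 * (-3)^2 - 4 * (-3) - 10
= 9 + 12 - 10
= 11

11


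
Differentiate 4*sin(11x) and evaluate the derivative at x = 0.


Apply the chain rule to differentiate 4*sin(11x):
d/dx [4*sin(11x)]
= 4 * cos(11x) * d/dx(11x)
= 4 * 11 * cos(11x)
= 44 * cos(11x)
Evaluate at x = 0:
= 44 * cos(0)
= 44 * 1
= 44

44


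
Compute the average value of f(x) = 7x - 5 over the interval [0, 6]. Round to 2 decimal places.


Average value = 1/(b-a) * integral from a to b of f(x) dx
First compute the integral of 7x - 5:
F(x) = (7/2)x^2 - 5x
F(6) = 7/2 * 36 - 5 * 6 = 96
F(0) = 7/2 * 0 - 5 * 0 = 0
Integral = 96 - 0 = 96
Average = 96 / (6 - 0) = 96 / 6
= 16 = 16.00

16.00


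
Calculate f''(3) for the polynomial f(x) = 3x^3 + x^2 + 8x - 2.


First derivative:
f'(x) = 9x^2 + 2x + 8
Second derivative:
f''(x) = 18x + 2
Substitute x = 3:
f''(3) = 18 * 3 + 2
= 54 + 2
= 56

56


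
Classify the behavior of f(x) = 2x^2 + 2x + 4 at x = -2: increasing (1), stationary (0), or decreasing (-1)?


Compute f'(x) to determine behavior:
f'(x) = 4x + 2
f'(-2) = 4 * (-2) + 2
= -8 + 2
= -6
Since f'(-2) < 0, the function is decreasing (-1)

-1


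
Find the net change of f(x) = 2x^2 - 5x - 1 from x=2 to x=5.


Net change = f(b) - f(a)
f(x) = 2x^2 - 5x - 1
Compute f(5):
f(5) = 2 * 5^2 - 5 * 5 - 1
= 50 - 25 - 1
= 24
Compute f(2):
f(2) = 2 * 2^2 - 5 * 2 - 1
= 8 - 10 - 1
= -3
Net change = 24 - (-3) = 27

27


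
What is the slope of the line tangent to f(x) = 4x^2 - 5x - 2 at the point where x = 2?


The slope of the tangent line equals f'(x) at the point.
f(x) = 4x^2 - 5x - 2
f'(x) = 8x - 5
At x = 2:
f'(2) = 8 * 2 - 5
= 16 - 5
= 11

11


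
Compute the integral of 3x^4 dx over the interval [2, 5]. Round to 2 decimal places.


Find the antiderivative of 3x^4:
F(x) = 3/5 * x^5
Apply the Fundamental Theorem of Calculus:
F(5) - F(2)
= 3/5 * 5^5 - 3/5 * 2^5
= 3/5 * (3125 - 32)
= 3/5 * 3093
= 9279/5 = 1855.80

1855.80


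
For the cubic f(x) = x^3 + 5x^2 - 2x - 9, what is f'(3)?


Differentiate f(x) = x^3 + 5x^2 - 2x - 9 term by term:
f'(x) = 3x^2 + 10x - 2
Substitute x = 3:
f'(3) = 3 * 3^2 + 10 * 3 - 2
= 27 + 30 - 2
= 55

55


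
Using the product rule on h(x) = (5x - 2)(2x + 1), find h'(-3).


Let u(x) = 5x - 2 and v(x) = 2x + 1
u'(x) = 5
v'(x) = 2
Product rule: h'(x) = u'(x)*v(x) + u(x)*v'(x)
= 5 * (2x + 1) + (5x - 2) * 2
At x = -3:
u(-3) = 5 * (-3) - 2 = -17
v(-3) = 2 * (-3) + 1 = -5
h'(-3) = 5 * (-5) + (-17) * 2
= -25 - 34
= -59

-59


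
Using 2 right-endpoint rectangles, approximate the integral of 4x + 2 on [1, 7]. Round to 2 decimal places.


Right Riemann sum uses right endpoints of each subinterval.
Interval: [1, 7], n = 2
dx = (7 - 1) / 2 = 3
Right endpoints: [4, 7]
f values: [18, 30]
Sum = dx * (sum of f values)
= 3 * 48
= 144 = 144.00

144.00


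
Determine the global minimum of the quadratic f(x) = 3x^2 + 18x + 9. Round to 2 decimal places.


For a quadratic f(x) = ax^2 + bx + c with a > 0, the minimum is at the vertex.
Vertex x-coordinate: x = -b/(2a)
x = -(18) / (2 * 3)
x = -18/6 = -3
Substitute back to find the minimum value:
f(-3) = 3 * (-3)^2 + 18 * (-3) + 9
= 27 - 54 + 9
= -18 = -18.00

-18.00


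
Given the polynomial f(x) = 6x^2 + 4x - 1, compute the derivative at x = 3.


Differentiate term by term using power and sum rules:
f(x) = 6x^2 + 4x - 1
f'(x) = 12x + 4
Substitute x = 3:
f'(3) = 12 * 3 + 4
= 36 + 4
= 40

40


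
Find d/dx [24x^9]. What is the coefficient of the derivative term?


We apply the power rule: d/dx [ax^n] = a*n * x^(n-1)
d/dx [24x^9]
= 24 * 9 * x^(9-1)
= 216x^8
The coefficient is 216

216


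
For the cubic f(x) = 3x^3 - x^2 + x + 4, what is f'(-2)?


Differentiate f(x) = 3x^3 - x^2 + x + 4 term by term:
f'(x) = 9x^2 - 2x + 1
Substitute x = -2:
f'(-2) = 9 * (-2)^2 - 2 * (-2) + 1
= 36 + 4 + 1
= 41

41


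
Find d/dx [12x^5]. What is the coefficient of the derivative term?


We apply the power rule: d/dx [ax^n] = a*n * x^(n-1)
d/dx [12x^5]
= 12 * 5 * x^(5-1)
= 60x^4
The coefficient is 60

60


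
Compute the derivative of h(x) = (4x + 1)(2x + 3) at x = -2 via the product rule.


Let u(x) = 4x + 1 and v(x) = 2x + 3
u'(x) = 4
v'(x) = 2
Product rule: h'(x) = u'(x)*v(x) + u(x)*v'(x)
= 4 * (2x + 3) + (4x + 1) * 2
At x = -2:
u(-2) = 4 * (-2) + 1 = -7
v(-2) = 2 * (-2) + 3 = -1
h'(-2) = 4 * (-1) + (-7) * 2
= -4 - 14
= -18

-18


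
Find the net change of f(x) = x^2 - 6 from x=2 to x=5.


Net change = f(b) - f(a)
f(x) = x^2 - 6
Compute f(5):
f(5) = 1 * 5^2 + 0 * 5 - 6
= 25 + 0 - 6
= 19
Compute f(2):
f(2) = 1 * 2^2 + 0 * 2 - 6
= 4 + 0 - 6
= -2
Net change = 19 - (-2) = 21

21


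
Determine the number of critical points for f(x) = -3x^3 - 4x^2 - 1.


Find where f'(x) = 0:
f(x) = -3x^3 - 4x^2 - 1
f'(x) = -9x^2 - 8x
This is a quadratic in x. Use the discriminant to count real roots.
Discriminant = (-8)^2 - 4 * (-9) * 0
= 64 - 0
= 64
Since discriminant > 0, f'(x) = 0 has 2 real solutions.
Number of critical points: 2

2


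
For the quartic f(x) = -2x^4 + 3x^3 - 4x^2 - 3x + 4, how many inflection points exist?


Inflection points occur where f''(x) = 0 and concavity changes.
f(x) = -2x^4 + 3x^3 - 4x^2 - 3x + 4
f'(x) = -8x^3 + 9x^2 - 8x - 3
f''(x) = -24x^2 + 18x - 8
This is a quadratic in x. Use the discriminant to count real roots.
Discriminant = (18)^2 - 4 * (-24) * (-8)
= 324 - 768
= -444
Since discriminant < 0, f''(x) = 0 has no real solutions.
Number of inflection points: 0

0


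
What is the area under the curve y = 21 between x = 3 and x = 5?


The area under a constant function y = 21 is a rectangle.
Width = 5 - 3 = 2
Height = 21
Area = width * height
= 2 * 21
= 42

42


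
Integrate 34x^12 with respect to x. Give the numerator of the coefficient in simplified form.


Apply the power rule for integration:
integral of ax^n dx = a/(n+1) * x^(n+1) + C
integral of 34x^12 dx
= 34/13 * x^13 + C
The coefficient in lowest terms is 34/13, and its numerator is 34

34


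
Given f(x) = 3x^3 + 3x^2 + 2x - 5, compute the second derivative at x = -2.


First derivative:
f'(x) = 9x^2 + 6x + 2
Second derivative:
f''(x) = 18x + 6
Substitute x = -2:
f''(-2) = 18 * (-2) + 6
= -36 + 6
= -30

-30


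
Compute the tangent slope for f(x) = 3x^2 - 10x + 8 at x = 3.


The slope of the tangent line equals f'(x) at the point.
f(x) = 3x^2 - 10x + 8
f'(x) = 6x - 10
At x = 3:
f'(3) = 6 * 3 - 10
= 18 - 10
= 8

8


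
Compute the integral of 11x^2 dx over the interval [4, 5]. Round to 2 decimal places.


Find the antiderivative of 11x^2:
F(x) = 11/3 * x^3
Apply the Fundamental Theorem of Calculus:
F(5) - F(4)
= 11/3 * 5^3 - 11/3 * 4^3
= 11/3 * (125 - 64)
= 11/3 * 61
= 671/3 ≈ 223.67

223.67


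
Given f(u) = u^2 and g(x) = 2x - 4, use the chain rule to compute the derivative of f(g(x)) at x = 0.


Using the chain rule: (f(g(x)))' = f'(g(x)) * g'(x)
First, find g(0):
g(0) = 2 * 0 - 4 = -4
Next, f'(u) = 2u
And g'(x) = 2
So f'(g(0)) * g'(0)
= 2 * (-4) * 2
= -16

-16


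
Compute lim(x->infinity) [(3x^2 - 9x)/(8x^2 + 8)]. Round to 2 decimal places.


For limits at infinity with equal-degree polynomials,
we compare leading coefficients.
Numerator leading term: 3x^2
Denominator leading term: 8x^2
Divide both by x^2:
lim = (3 - 9/x) / (8 + 8/x^2)
As x -> infinity, the 1/x and 1/x^2 terms vanish:
= 3/8 ≈ 0.38

0.38


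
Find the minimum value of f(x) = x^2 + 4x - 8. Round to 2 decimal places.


For a quadratic f(x) = ax^2 + bx + c with a > 0, the minimum is at the vertex.
Vertex x-coordinate: x = -b/(2a)
x = -(4) / (2 * 1)
x = -4/2 = -2
Substitute back to find the minimum value:
f(-2) = 1 * (-2)^2 + 4 * (-2) - 8
= 4 - 8 - 8
= -12 = -12.00

-12.00


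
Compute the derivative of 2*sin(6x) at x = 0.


Apply the chain rule to differentiate 2*sin(6x):
d/dx [2*sin(6x)]
= 2 * cos(6x) * d/dx(6x)
= 2 * 6 * cos(6x)
= 12 * cos(6x)
Evaluate at x = 0:
= 12 * cos(0)
= 12 * 1
= 12

12


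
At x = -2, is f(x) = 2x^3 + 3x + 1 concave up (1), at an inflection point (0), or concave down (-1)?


Concavity is determined by the sign of f''(x).
f(x) = 2x^3 + 3x + 1
f'(x) = 6x^2 + 3
f''(x) = 12x
f''(-2) = 12 * (-2) + 0
= -24 + 0
= -24
Since f''(-2) < 0, the function is concave down (-1)

-1


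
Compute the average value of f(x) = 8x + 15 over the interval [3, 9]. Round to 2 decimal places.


Average value = 1/(b-a) * integral from a to b of f(x) dx
First compute the integral of 8x + 15:
F(x) = 4x^2 + 15x
F(9) = 4 * 81 + 15 * 9 = 459
F(3) = 4 * 9 + 15 * 3 = 81
Integral = 459 - 81 = 378
Average = 378 / (9 - 3) = 378 / 6
= 63 = 63.00

63.00


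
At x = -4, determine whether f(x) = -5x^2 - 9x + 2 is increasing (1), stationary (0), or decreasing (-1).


Compute f'(x) to determine behavior:
f'(x) = -10x - 9
f'(-4) = -10 * (-4) - 9
= 40 - 9
= 31
Since f'(-4) > 0, the function is increasing (1)

1


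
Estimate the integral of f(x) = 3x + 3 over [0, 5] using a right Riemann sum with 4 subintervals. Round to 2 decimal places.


Right Riemann sum uses right endpoints of each subinterval.
Interval: [0, 5], n = 4
dx = (5 - 0) / 4 = 5/4
Right endpoints: [5/4, 5/2, 15/4, 5]
f values: [27/4, 21/2, 57/4, 18]
Sum = dx * (sum of f values)
= 5/4 * 99/2
= 495/8 ≈ 61.88

61.88


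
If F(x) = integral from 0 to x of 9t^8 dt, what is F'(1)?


By the Fundamental Theorem of Calculus (Part 1):
If F(x) = integral from 0 to x of f(t) dt, then F'(x) = f(x)
Here f(t) = 9t^8
So F'(x) = 9x^8
Evaluate at x = 1:
F'(1) = 9 * 1^8
= 9 * 1
= 9

9


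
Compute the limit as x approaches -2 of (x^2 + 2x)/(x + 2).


Direct substitution gives 0/0, so we factor the numerator.
Factor: (x^2 + 2x) = (x + 2)(x)
Cancel the common factor (x + 2):
(x^2 + 2x)/(x + 2) = (x)
Now substitute x = -2:
= (-2) - (0) = -2

-2


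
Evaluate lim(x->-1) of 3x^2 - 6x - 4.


Since polynomials are continuous, we use direct substitution.
lim(x->-1) of 3x^2 - 6x - 4
= 3 * (-1)^2 - 6 * (-1) - 4
= 3 + 6 - 4
= 5

5


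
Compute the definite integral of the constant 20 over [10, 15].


The integral of a constant k over [a, b] equals k * (b - a).
integral from 10 to 15 of 20 dx
= 20 * (15 - 10)
= 20 * 5
= 100

100


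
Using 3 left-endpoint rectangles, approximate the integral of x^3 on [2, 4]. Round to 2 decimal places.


Left Riemann sum uses left endpoints of each subinterval.
Interval: [2, 4], n = 3
dx = (4 - 2) / 3 = 2/3
Left endpoints: [2, 8/3, 10/3]
f values: [8, 512/27, 1000/27]
Sum = dx * (sum of f values)
= 2/3 * 64
= 128/3 ≈ 42.67

42.67


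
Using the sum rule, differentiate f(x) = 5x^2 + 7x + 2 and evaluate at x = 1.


Differentiate term by term using power and sum rules:
f(x) = 5x^2 + 7x + 2
f'(x) = 10x + 7
Substitute x = 1:
f'(1) = 10 * 1 + 7
= 10 + 7
= 17

17


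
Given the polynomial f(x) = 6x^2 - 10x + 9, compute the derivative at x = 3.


Differentiate term by term using power and sum rules:
f(x) = 6x^2 - 10x + 9
f'(x) = 12x - 10
Substitute x = 3:
f'(3) = 12 * 3 - 10
= 36 - 10
= 26

26


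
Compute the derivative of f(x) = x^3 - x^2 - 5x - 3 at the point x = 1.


Differentiate f(x) = x^3 - x^2 - 5x - 3 term by term:
f'(x) = 3x^2 - 2x - 5
Substitute x = 1:
f'(1) = 3 * 1^2 - 2 * 1 - 5
= 3 - 2 - 5
= -4

-4


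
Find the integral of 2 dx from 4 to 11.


The integral of a constant k over [a, b] equals k * (b - a).
integral from 4 to 11 of 2 dx
= 2 * (11 - 4)
= 2 * 7
= 14

14


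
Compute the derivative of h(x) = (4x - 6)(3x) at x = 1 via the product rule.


Let u(x) = 4x - 6 and v(x) = 3x
u'(x) = 4
v'(x) = 3
Product rule: h'(x) = u'(x)*v(x) + u(x)*v'(x)
= 4 * (3x) + (4x - 6) * 3
At x = 1:
u(1) = 4 * 1 - 6 = -2
v(1) = 3 * 1 + 0 = 3
h'(1) = 4 * 3 + (-2) * 3
= 12 - 6
= 6

6


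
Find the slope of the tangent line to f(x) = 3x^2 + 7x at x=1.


The slope of the tangent line equals f'(x) at the point.
f(x) = 3x^2 + 7x
f'(x) = 6x + 7
At x = 1:
f'(1) = 6 * 1 + 7
= 6 + 7
= 13

13


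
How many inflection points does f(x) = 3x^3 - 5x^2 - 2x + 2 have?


Inflection points occur where f''(x) = 0 and concavity changes.
f(x) = 3x^3 - 5x^2 - 2x + 2
f'(x) = 9x^2 - 10x - 2
f''(x) = 18x - 10
Set f''(x) = 0:
18x - 10 = 0
x = 10 / 18 = 5/9
Since f''(x) is linear (degree 1), it changes sign at this point.
Therefore there is exactly 1 inflection point.

1


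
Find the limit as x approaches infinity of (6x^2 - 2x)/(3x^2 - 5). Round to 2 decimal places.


For limits at infinity with equal-degree polynomials,
we compare leading coefficients.
Numerator leading term: 6x^2
Denominator leading term: 3x^2
Divide both by x^2:
lim = (6 - 2/x) / (3 - 5/x^2)
As x -> infinity, the 1/x and 1/x^2 terms vanish:
= 6/3 = 2 = 2.00

2.00


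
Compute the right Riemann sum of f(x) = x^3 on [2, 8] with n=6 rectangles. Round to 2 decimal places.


Right Riemann sum uses right endpoints of each subinterval.
Interval: [2, 8], n = 6
dx = (8 - 2) / 6 = 1
Right endpoints: [3, 4, 5, 6, 7, 8]
f values: [27, 64, 125, 216, 343, 512]
Sum = dx * (sum of f values)
= 1 * 1287
= 1287 = 1287.00

1287.00
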